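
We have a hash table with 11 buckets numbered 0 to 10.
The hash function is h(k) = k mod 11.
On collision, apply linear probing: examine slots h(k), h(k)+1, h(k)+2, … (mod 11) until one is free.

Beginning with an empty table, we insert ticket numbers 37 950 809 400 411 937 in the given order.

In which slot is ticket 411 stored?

Insert 37: h=4, slot 4 empty => index 4.
Insert 950: h=4, slot 4 occupied => index 5.
Insert 809: h=6, slot 6 empty => index 6.
Insert 400: h=4, slots 4,5,6 occupied => index 7.
Insert 411: h=4, slots 4,5,6,7 occupied => index 8.
Insert 937: h=2, slot 2 empty => index 2.
Table: [-, -, 937, -, 37, 950, 809, 400, 411, -, -]

8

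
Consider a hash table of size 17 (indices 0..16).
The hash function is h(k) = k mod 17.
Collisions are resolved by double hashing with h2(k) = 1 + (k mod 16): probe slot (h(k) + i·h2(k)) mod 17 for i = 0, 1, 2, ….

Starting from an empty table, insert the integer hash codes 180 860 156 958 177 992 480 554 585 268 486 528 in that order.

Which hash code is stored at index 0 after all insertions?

585

Insert 180: h=10, slot 10 empty -> index 10.
Insert 860: h=10, h2=13, slot 10 occupied -> index 6.
Insert 156: h=3, slot 3 empty -> index 3.
Insert 958: h=6, h2=15, slot 6 occupied -> index 4.
Insert 177: h=7, slot 7 empty -> index 7.
Insert 992: h=6, h2=1, slots 6,7 occupied -> index 8.
Insert 480: h=4, h2=1, slot 4 occupied -> index 5.
Insert 554: h=10, h2=11, slots 10,4 occupied -> index 15.
Insert 585: h=7, h2=10, slot 7 occupied -> index 0.
Insert 268: h=13, slot 13 empty -> index 13.
Insert 486: h=10, h2=7, slots 10,0,7 occupied -> index 14.
Insert 528: h=1, slot 1 empty -> index 1.
Table: [585, 528, _, 156, 958, 480, 860, 177, 992, _, 180, _, _, 268, 486, 554, _]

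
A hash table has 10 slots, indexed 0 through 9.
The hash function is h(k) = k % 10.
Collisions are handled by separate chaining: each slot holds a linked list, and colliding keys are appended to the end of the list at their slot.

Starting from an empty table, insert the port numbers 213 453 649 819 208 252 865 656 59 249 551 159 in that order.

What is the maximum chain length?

5

Insert 213: h=3, bucket 3 empty → new chain.
Insert 453: h=3, bucket 3 nonempty → append to chain.
Insert 649: h=9, bucket 9 empty → new chain.
Insert 819: h=9, bucket 9 nonempty → append to chain.
Insert 208: h=8, bucket 8 empty → new chain.
Insert 252: h=2, bucket 2 empty → new chain.
Insert 865: h=5, bucket 5 empty → new chain.
Insert 656: h=6, bucket 6 empty → new chain.
Insert 59: h=9, bucket 9 nonempty → append to chain.
Insert 249: h=9, bucket 9 nonempty → append to chain.
Insert 551: h=1, bucket 1 empty → new chain.
Insert 159: h=9, bucket 9 nonempty → append to chain.
Final buckets:
0: _
1: 551
2: 252
3: 213 -> 453
4: _
5: 865
6: 656
7: _
8: 208
9: 649 -> 819 -> 59 -> 249 -> 159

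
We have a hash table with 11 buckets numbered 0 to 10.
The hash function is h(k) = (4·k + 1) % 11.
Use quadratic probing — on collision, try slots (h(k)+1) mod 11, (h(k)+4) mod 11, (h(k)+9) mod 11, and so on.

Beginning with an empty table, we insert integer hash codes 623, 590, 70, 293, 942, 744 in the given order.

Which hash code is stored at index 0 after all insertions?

293

623 hashes to 7; slot 7 is free -> place at 7.
590 hashes to 7; 7 taken -> place at 8.
70 hashes to 6; slot 6 is free -> place at 6.
293 hashes to 7; 7,8 taken -> place at 0.
942 hashes to 7; 7,8,0 taken -> place at 5.
744 hashes to 7; 7,8,0,5 taken -> place at 1.
Table: [293, 744, -, -, -, 942, 70, 623, 590, -, -]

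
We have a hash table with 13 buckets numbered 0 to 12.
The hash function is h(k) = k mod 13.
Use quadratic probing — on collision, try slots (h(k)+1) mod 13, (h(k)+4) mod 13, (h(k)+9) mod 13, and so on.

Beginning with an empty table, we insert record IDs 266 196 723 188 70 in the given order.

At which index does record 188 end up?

Insert 266: h=6, slot 6 empty -> index 6.
Insert 196: h=1, slot 1 empty -> index 1.
Insert 723: h=8, slot 8 empty -> index 8.
Insert 188: h=6, slot 6 occupied -> index 7.
Insert 70: h=5, slot 5 empty -> index 5.
Table: [., 196, ., ., ., 70, 266, 188, 723, ., ., ., .]

7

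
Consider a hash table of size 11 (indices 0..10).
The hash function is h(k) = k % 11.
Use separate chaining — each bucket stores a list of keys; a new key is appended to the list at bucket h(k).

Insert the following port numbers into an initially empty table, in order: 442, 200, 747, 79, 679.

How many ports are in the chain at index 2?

Insert 442: h=2, bucket 2 empty -> new chain.
Insert 200: h=2, bucket 2 nonempty -> append to chain.
Insert 747: h=10, bucket 10 empty -> new chain.
Insert 79: h=2, bucket 2 nonempty -> append to chain.
Insert 679: h=8, bucket 8 empty -> new chain.
Final buckets:
0: ∅
1: ∅
2: 442 -> 200 -> 79
3: ∅
4: ∅
5: ∅
6: ∅
7: ∅
8: 679
9: ∅
10: 747

3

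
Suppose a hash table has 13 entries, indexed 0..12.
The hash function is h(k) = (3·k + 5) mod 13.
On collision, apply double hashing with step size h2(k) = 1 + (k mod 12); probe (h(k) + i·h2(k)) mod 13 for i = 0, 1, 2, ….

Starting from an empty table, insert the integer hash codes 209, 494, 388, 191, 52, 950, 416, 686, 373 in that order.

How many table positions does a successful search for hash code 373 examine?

Insert 209: h=8, slot 8 empty -> index 8.
Insert 494: h=5, slot 5 empty -> index 5.
Insert 388: h=12, slot 12 empty -> index 12.
Insert 191: h=6, slot 6 empty -> index 6.
Insert 52: h=5, h2=5, slot 5 occupied -> index 10.
Insert 950: h=8, h2=3, slot 8 occupied -> index 11.
Insert 416: h=5, h2=9, slot 5 occupied -> index 1.
Insert 686: h=9, slot 9 empty -> index 9.
Insert 373: h=6, h2=2, slots 6,8,10,12,1 occupied -> index 3.
Table: [∅, 416, ∅, 373, ∅, 494, 191, ∅, 209, 686, 52, 950, 388]
Lookup 373: h=6, h2=2, probe 6,8,10,12,1,3 → found at 3.

6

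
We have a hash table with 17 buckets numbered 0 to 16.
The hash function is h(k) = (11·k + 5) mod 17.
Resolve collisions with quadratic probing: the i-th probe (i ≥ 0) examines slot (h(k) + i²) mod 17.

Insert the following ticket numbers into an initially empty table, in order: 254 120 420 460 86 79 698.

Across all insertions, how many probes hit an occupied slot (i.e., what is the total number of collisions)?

6

254 hashes to 11; slot 11 is free → place at 11.
120 hashes to 16; slot 16 is free → place at 16.
420 hashes to 1; slot 1 is free → place at 1.
460 hashes to 16; 16 taken → place at 0.
86 hashes to 16; 16,0 taken → place at 3.
79 hashes to 7; slot 7 is free → place at 7.
698 hashes to 16; 16,0,3 taken → place at 8.
Table: [460, 420, ., 86, ., ., ., 79, 698, ., ., 254, ., ., ., ., 120]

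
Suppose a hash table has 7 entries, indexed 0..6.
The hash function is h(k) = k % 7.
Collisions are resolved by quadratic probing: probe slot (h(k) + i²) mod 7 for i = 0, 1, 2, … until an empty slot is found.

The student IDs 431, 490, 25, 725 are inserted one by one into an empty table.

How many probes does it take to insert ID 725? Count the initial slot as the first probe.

3

431 hashes to 4; slot 4 is free => place at 4.
490 hashes to 0; slot 0 is free => place at 0.
25 hashes to 4; 4 taken => place at 5.
725 hashes to 4; 4,5 taken => place at 1.
Table: [490, 725, ., ., 431, 25, .]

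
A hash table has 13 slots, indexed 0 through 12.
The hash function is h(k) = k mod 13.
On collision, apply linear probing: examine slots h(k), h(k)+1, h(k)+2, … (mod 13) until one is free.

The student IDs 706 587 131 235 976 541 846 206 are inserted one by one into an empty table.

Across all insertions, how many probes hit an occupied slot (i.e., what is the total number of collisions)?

11

Insert 706: h=4, slot 4 empty => index 4.
Insert 587: h=2, slot 2 empty => index 2.
Insert 131: h=1, slot 1 empty => index 1.
Insert 235: h=1, slots 1,2 occupied => index 3.
Insert 976: h=1, slots 1,2,3,4 occupied => index 5.
Insert 541: h=8, slot 8 empty => index 8.
Insert 846: h=1, slots 1,2,3,4,5 occupied => index 6.
Insert 206: h=11, slot 11 empty => index 11.
Table: [—, 131, 587, 235, 706, 976, 846, —, 541, —, —, 206, —]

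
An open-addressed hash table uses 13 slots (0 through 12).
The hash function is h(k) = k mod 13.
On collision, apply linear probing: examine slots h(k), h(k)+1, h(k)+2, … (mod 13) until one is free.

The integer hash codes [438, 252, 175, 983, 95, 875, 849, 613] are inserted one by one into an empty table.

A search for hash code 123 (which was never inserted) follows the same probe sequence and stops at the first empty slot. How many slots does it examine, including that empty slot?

6

Insert 438: h=9, slot 9 empty → index 9.
Insert 252: h=5, slot 5 empty → index 5.
Insert 175: h=6, slot 6 empty → index 6.
Insert 983: h=8, slot 8 empty → index 8.
Insert 95: h=4, slot 4 empty → index 4.
Insert 875: h=4, slots 4,5,6 occupied → index 7.
Insert 849: h=4, slots 4,5,6,7,8,9 occupied → index 10.
Insert 613: h=2, slot 2 empty → index 2.
Table: [—, —, 613, —, 95, 252, 175, 875, 983, 438, 849, —, —]
Lookup 123: h=6, probe 6,7,8,9,10,11 → slot 11 empty, not found.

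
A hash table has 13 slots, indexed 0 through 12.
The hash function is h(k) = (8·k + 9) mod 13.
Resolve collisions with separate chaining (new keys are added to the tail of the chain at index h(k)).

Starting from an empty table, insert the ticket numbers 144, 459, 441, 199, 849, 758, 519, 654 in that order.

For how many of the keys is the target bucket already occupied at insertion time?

5

Insert 144: h=4, bucket 4 empty -> new chain.
Insert 459: h=2, bucket 2 empty -> new chain.
Insert 441: h=1, bucket 1 empty -> new chain.
Insert 199: h=2, bucket 2 nonempty -> append to chain.
Insert 849: h=2, bucket 2 nonempty -> append to chain.
Insert 758: h=2, bucket 2 nonempty -> append to chain.
Insert 519: h=1, bucket 1 nonempty -> append to chain.
Insert 654: h=2, bucket 2 nonempty -> append to chain.
Final buckets:
0: —
1: 441 -> 519
2: 459 -> 199 -> 849 -> 758 -> 654
3: —
4: 144
5: —
6: —
7: —
8: —
9: —
10: —
11: —
12: —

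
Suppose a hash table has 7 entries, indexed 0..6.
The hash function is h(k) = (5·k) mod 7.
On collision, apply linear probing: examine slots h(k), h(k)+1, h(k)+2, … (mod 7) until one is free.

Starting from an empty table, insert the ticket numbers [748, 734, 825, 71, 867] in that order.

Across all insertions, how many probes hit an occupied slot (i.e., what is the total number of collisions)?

Insert 748: h=2, slot 2 empty => index 2.
Insert 734: h=2, slot 2 occupied => index 3.
Insert 825: h=2, slots 2,3 occupied => index 4.
Insert 71: h=5, slot 5 empty => index 5.
Insert 867: h=2, slots 2,3,4,5 occupied => index 6.
Table: [-, -, 748, 734, 825, 71, 867]

7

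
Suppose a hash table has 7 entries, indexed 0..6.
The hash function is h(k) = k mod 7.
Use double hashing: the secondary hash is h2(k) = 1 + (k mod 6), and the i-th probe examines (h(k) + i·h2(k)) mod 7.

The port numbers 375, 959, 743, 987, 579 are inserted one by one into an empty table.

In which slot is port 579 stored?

2

375 hashes to 4; slot 4 is free → place at 4.
959 hashes to 0; slot 0 is free → place at 0.
743 hashes to 1; slot 1 is free → place at 1.
987 hashes to 0, h2=4; 0,4,1 taken → place at 5.
579 hashes to 5, h2=4; 5 taken → place at 2.
Table: [959, 743, 579, _, 375, 987, _]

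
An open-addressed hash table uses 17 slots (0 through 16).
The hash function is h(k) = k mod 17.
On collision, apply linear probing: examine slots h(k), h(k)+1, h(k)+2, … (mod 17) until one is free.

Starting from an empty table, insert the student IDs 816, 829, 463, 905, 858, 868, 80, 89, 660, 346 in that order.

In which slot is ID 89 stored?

816: h=0 => slot 0
829: h=13 => slot 13
463: h=4 => slot 4
905: h=4, probe 4,5 => slot 5
858: h=8 => slot 8
868: h=1 => slot 1
80: h=12 => slot 12
89: h=4, probe 4,5,6 => slot 6
660: h=14 => slot 14
346: h=6, probe 6,7 => slot 7
Table: [816, 868, ., ., 463, 905, 89, 346, 858, ., ., ., 80, 829, 660, ., .]

6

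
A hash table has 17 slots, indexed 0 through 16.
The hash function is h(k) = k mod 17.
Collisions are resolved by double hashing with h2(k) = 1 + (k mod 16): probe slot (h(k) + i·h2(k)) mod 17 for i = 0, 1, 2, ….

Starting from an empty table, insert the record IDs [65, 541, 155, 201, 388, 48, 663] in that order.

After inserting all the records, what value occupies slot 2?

65: h=14 => slot 14
541: h=14, h2=14, probe 14,11 => slot 11
155: h=2 => slot 2
201: h=14, h2=10, probe 14,7 => slot 7
388: h=14, h2=5, probe 14,2,7,12 => slot 12
48: h=14, h2=1, probe 14,15 => slot 15
663: h=0 => slot 0
Table: [663, —, 155, —, —, —, —, 201, —, —, —, 541, 388, —, 65, 48, —]

155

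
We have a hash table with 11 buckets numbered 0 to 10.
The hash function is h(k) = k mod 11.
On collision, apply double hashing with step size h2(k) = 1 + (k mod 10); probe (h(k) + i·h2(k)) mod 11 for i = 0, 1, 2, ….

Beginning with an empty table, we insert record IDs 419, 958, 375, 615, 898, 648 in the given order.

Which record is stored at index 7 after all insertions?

Insert 419: h=1, slot 1 empty -> index 1.
Insert 958: h=1, h2=9, slot 1 occupied -> index 10.
Insert 375: h=1, h2=6, slot 1 occupied -> index 7.
Insert 615: h=10, h2=6, slot 10 occupied -> index 5.
Insert 898: h=7, h2=9, slots 7,5 occupied -> index 3.
Insert 648: h=10, h2=9, slot 10 occupied -> index 8.
Table: [∅, 419, ∅, 898, ∅, 615, ∅, 375, 648, ∅, 958]

375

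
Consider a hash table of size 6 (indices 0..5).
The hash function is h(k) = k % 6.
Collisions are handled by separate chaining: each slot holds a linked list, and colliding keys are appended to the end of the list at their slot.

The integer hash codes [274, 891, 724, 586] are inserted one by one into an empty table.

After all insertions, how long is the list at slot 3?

Insert 274: h=4, bucket 4 empty → new chain.
Insert 891: h=3, bucket 3 empty → new chain.
Insert 724: h=4, bucket 4 nonempty → append to chain.
Insert 586: h=4, bucket 4 nonempty → append to chain.
Final buckets:
0: _
1: _
2: _
3: 891
4: 274 -> 724 -> 586
5: _

1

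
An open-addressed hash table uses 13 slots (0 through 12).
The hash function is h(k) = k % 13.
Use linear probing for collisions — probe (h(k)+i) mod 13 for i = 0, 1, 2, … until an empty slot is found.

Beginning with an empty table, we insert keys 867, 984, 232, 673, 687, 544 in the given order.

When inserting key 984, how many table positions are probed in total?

867: h=9 -> slot 9
984: h=9, probe 9,10 -> slot 10
232: h=11 -> slot 11
673: h=10, probe 10,11,12 -> slot 12
687: h=11, probe 11,12,0 -> slot 0
544: h=11, probe 11,12,0,1 -> slot 1
Table: [687, 544, -, -, -, -, -, -, -, 867, 984, 232, 673]

2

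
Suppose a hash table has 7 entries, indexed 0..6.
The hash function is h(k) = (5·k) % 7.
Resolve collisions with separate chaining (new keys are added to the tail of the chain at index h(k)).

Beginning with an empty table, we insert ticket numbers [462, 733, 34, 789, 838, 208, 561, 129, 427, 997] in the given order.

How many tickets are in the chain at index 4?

4

462 → bucket 0
733 → bucket 4
34 → bucket 2
789 → bucket 4 (collision)
838 → bucket 4 (collision)
208 → bucket 4 (collision)
561 → bucket 5
129 → bucket 1
427 → bucket 0 (collision)
997 → bucket 1 (collision)
Final buckets:
0: 462 -> 427
1: 129 -> 997
2: 34
3: -
4: 733 -> 789 -> 838 -> 208
5: 561
6: -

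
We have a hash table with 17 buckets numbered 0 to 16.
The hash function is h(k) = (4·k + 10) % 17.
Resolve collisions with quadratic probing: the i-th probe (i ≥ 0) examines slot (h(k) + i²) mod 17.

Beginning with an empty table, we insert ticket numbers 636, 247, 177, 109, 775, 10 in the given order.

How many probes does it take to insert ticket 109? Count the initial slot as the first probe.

636 hashes to 4; slot 4 is free => place at 4.
247 hashes to 12; slot 12 is free => place at 12.
177 hashes to 4; 4 taken => place at 5.
109 hashes to 4; 4,5 taken => place at 8.
775 hashes to 16; slot 16 is free => place at 16.
10 hashes to 16; 16 taken => place at 0.
Table: [10, _, _, _, 636, 177, _, _, 109, _, _, _, 247, _, _, _, 775]

3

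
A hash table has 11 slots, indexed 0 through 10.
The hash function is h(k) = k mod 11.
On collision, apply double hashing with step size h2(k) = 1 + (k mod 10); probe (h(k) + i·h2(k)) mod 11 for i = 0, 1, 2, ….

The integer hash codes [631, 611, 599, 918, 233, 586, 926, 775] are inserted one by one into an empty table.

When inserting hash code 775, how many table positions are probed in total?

2

631: h=4 => slot 4
611: h=6 => slot 6
599: h=5 => slot 5
918: h=5, h2=9, probe 5,3 => slot 3
233: h=2 => slot 2
586: h=3, h2=7, probe 3,10 => slot 10
926: h=2, h2=7, probe 2,9 => slot 9
775: h=5, h2=6, probe 5,0 => slot 0
Table: [775, ∅, 233, 918, 631, 599, 611, ∅, ∅, 926, 586]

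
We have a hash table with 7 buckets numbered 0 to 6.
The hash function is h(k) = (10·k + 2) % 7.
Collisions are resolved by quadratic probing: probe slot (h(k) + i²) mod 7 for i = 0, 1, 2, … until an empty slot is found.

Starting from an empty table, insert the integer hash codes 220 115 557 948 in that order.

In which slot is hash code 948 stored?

1

220 hashes to 4; slot 4 is free => place at 4.
115 hashes to 4; 4 taken => place at 5.
557 hashes to 0; slot 0 is free => place at 0.
948 hashes to 4; 4,5 taken => place at 1.
Table: [557, 948, -, -, 220, 115, -]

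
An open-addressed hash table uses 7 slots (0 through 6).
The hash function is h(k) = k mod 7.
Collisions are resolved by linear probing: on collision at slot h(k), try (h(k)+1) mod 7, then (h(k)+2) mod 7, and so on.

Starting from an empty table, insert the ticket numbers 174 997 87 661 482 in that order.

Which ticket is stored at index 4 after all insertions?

87

174 hashes to 6; slot 6 is free => place at 6.
997 hashes to 3; slot 3 is free => place at 3.
87 hashes to 3; 3 taken => place at 4.
661 hashes to 3; 3,4 taken => place at 5.
482 hashes to 6; 6 taken => place at 0.
Table: [482, -, -, 997, 87, 661, 174]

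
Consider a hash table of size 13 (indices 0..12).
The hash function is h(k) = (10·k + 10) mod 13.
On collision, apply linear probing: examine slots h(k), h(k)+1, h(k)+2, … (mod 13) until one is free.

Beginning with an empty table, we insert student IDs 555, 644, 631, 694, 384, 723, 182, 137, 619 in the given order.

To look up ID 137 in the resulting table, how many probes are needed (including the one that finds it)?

555 hashes to 9; slot 9 is free => place at 9.
644 hashes to 2; slot 2 is free => place at 2.
631 hashes to 2; 2 taken => place at 3.
694 hashes to 8; slot 8 is free => place at 8.
384 hashes to 2; 2,3 taken => place at 4.
723 hashes to 12; slot 12 is free => place at 12.
182 hashes to 10; slot 10 is free => place at 10.
137 hashes to 2; 2,3,4 taken => place at 5.
619 hashes to 12; 12 taken => place at 0.
Table: [619, ., 644, 631, 384, 137, ., ., 694, 555, 182, ., 723]
Lookup 137: h=2, probe 2,3,4,5 → found at 5.

4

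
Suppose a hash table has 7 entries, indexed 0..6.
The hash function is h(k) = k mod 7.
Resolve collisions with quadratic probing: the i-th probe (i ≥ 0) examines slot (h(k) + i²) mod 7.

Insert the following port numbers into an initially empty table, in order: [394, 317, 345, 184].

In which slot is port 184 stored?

4

394 hashes to 2; slot 2 is free => place at 2.
317 hashes to 2; 2 taken => place at 3.
345 hashes to 2; 2,3 taken => place at 6.
184 hashes to 2; 2,3,6 taken => place at 4.
Table: [_, _, 394, 317, 184, _, 345]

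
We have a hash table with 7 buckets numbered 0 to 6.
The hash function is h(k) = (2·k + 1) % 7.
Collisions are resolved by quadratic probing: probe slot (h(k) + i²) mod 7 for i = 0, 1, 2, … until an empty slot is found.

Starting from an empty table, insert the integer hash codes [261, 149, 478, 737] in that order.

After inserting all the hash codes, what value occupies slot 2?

478

261: h=5 → slot 5
149: h=5, probe 5,6 → slot 6
478: h=5, probe 5,6,2 → slot 2
737: h=5, probe 5,6,2,0 → slot 0
Table: [737, ., 478, ., ., 261, 149]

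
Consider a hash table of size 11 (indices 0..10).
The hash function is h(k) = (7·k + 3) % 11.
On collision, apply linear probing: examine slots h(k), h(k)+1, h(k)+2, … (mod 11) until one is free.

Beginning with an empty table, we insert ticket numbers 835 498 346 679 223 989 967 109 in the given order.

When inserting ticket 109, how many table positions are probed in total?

4

835 hashes to 7; slot 7 is free → place at 7.
498 hashes to 2; slot 2 is free → place at 2.
346 hashes to 5; slot 5 is free → place at 5.
679 hashes to 4; slot 4 is free → place at 4.
223 hashes to 2; 2 taken → place at 3.
989 hashes to 7; 7 taken → place at 8.
967 hashes to 7; 7,8 taken → place at 9.
109 hashes to 7; 7,8,9 taken → place at 10.
Table: [-, -, 498, 223, 679, 346, -, 835, 989, 967, 109]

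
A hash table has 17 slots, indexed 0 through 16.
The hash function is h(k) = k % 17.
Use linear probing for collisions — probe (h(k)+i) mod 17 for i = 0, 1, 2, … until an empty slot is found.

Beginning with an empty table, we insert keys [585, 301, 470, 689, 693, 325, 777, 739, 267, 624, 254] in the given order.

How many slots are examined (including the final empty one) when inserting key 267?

585: h=7 -> slot 7
301: h=12 -> slot 12
470: h=11 -> slot 11
689: h=9 -> slot 9
693: h=13 -> slot 13
325: h=2 -> slot 2
777: h=12, probe 12,13,14 -> slot 14
739: h=8 -> slot 8
267: h=12, probe 12,13,14,15 -> slot 15
624: h=12, probe 12,13,14,15,16 -> slot 16
254: h=16, probe 16,0 -> slot 0
Table: [254, ∅, 325, ∅, ∅, ∅, ∅, 585, 739, 689, ∅, 470, 301, 693, 777, 267, 624]

4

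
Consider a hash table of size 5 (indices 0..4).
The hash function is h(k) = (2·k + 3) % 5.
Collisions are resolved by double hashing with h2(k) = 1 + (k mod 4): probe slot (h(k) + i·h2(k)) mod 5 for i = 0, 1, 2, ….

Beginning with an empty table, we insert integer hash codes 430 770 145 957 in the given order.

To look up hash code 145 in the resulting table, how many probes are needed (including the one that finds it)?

430: h=3 => slot 3
770: h=3, h2=3, probe 3,1 => slot 1
145: h=3, h2=2, probe 3,0 => slot 0
957: h=2 => slot 2
Table: [145, 770, 957, 430, .]
Lookup 145: h=3, h2=2, probe 3,0 → found at 0.

2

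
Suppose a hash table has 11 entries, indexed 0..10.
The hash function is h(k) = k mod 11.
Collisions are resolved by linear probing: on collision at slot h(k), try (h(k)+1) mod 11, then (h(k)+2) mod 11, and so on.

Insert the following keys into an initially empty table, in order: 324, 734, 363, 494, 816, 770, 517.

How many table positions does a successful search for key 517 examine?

324 hashes to 5; slot 5 is free => place at 5.
734 hashes to 8; slot 8 is free => place at 8.
363 hashes to 0; slot 0 is free => place at 0.
494 hashes to 10; slot 10 is free => place at 10.
816 hashes to 2; slot 2 is free => place at 2.
770 hashes to 0; 0 taken => place at 1.
517 hashes to 0; 0,1,2 taken => place at 3.
Table: [363, 770, 816, 517, -, 324, -, -, 734, -, 494]
Lookup 517: h=0, probe 0,1,2,3 → found at 3.

4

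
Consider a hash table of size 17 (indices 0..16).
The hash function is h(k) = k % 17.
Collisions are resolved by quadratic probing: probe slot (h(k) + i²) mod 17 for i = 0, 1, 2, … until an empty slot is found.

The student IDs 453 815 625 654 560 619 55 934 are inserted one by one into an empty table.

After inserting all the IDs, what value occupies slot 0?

453 hashes to 11; slot 11 is free → place at 11.
815 hashes to 16; slot 16 is free → place at 16.
625 hashes to 13; slot 13 is free → place at 13.
654 hashes to 8; slot 8 is free → place at 8.
560 hashes to 16; 16 taken → place at 0.
619 hashes to 7; slot 7 is free → place at 7.
55 hashes to 4; slot 4 is free → place at 4.
934 hashes to 16; 16,0 taken → place at 3.
Table: [560, —, —, 934, 55, —, —, 619, 654, —, —, 453, —, 625, —, —, 815]

560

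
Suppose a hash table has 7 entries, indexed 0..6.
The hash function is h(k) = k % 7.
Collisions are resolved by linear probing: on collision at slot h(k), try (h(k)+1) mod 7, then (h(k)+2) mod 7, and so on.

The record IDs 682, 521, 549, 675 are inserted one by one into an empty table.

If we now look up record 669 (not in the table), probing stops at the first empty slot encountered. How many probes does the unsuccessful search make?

Insert 682: h=3, slot 3 empty -> index 3.
Insert 521: h=3, slot 3 occupied -> index 4.
Insert 549: h=3, slots 3,4 occupied -> index 5.
Insert 675: h=3, slots 3,4,5 occupied -> index 6.
Table: [_, _, _, 682, 521, 549, 675]
Lookup 669: h=4, probe 4,5,6,0 → slot 0 empty, not found.

4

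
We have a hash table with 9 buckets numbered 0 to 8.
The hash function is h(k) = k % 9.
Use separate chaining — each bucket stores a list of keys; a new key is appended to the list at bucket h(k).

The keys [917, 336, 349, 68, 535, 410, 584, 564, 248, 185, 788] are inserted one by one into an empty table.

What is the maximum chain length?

5

Insert 917: h=8, bucket 8 empty → new chain.
Insert 336: h=3, bucket 3 empty → new chain.
Insert 349: h=7, bucket 7 empty → new chain.
Insert 68: h=5, bucket 5 empty → new chain.
Insert 535: h=4, bucket 4 empty → new chain.
Insert 410: h=5, bucket 5 nonempty → append to chain.
Insert 584: h=8, bucket 8 nonempty → append to chain.
Insert 564: h=6, bucket 6 empty → new chain.
Insert 248: h=5, bucket 5 nonempty → append to chain.
Insert 185: h=5, bucket 5 nonempty → append to chain.
Insert 788: h=5, bucket 5 nonempty → append to chain.
Final buckets:
0: _
1: _
2: _
3: 336
4: 535
5: 68 -> 410 -> 248 -> 185 -> 788
6: 564
7: 349
8: 917 -> 584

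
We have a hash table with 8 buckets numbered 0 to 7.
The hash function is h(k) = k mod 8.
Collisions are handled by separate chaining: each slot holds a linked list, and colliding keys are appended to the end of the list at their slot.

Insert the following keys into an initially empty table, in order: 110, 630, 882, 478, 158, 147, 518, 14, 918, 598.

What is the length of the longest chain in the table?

8

Insert 110: h=6, bucket 6 empty -> new chain.
Insert 630: h=6, bucket 6 nonempty -> append to chain.
Insert 882: h=2, bucket 2 empty -> new chain.
Insert 478: h=6, bucket 6 nonempty -> append to chain.
Insert 158: h=6, bucket 6 nonempty -> append to chain.
Insert 147: h=3, bucket 3 empty -> new chain.
Insert 518: h=6, bucket 6 nonempty -> append to chain.
Insert 14: h=6, bucket 6 nonempty -> append to chain.
Insert 918: h=6, bucket 6 nonempty -> append to chain.
Insert 598: h=6, bucket 6 nonempty -> append to chain.
Final buckets:
0: ∅
1: ∅
2: 882
3: 147
4: ∅
5: ∅
6: 110 -> 630 -> 478 -> 158 -> 518 -> 14 -> 918 -> 598
7: ∅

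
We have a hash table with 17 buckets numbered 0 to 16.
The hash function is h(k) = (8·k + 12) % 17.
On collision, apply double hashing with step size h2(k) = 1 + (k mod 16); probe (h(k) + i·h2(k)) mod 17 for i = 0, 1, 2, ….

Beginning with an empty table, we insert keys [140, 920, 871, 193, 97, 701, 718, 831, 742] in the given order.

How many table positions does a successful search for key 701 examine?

2

140 hashes to 10; slot 10 is free → place at 10.
920 hashes to 11; slot 11 is free → place at 11.
871 hashes to 10, h2=8; 10 taken → place at 1.
193 hashes to 9; slot 9 is free → place at 9.
97 hashes to 6; slot 6 is free → place at 6.
701 hashes to 10, h2=14; 10 taken → place at 7.
718 hashes to 10, h2=15; 10 taken → place at 8.
831 hashes to 13; slot 13 is free → place at 13.
742 hashes to 15; slot 15 is free → place at 15.
Table: [∅, 871, ∅, ∅, ∅, ∅, 97, 701, 718, 193, 140, 920, ∅, 831, ∅, 742, ∅]
Lookup 701: h=10, h2=14, probe 10,7 → found at 7.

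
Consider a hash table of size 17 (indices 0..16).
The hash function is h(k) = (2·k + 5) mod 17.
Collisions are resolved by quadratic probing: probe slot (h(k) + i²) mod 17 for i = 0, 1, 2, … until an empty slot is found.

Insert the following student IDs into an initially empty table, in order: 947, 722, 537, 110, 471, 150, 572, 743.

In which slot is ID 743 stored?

947 hashes to 12; slot 12 is free → place at 12.
722 hashes to 4; slot 4 is free → place at 4.
537 hashes to 8; slot 8 is free → place at 8.
110 hashes to 4; 4 taken → place at 5.
471 hashes to 12; 12 taken → place at 13.
150 hashes to 16; slot 16 is free → place at 16.
572 hashes to 10; slot 10 is free → place at 10.
743 hashes to 12; 12,13,16,4 taken → place at 11.
Table: [., ., ., ., 722, 110, ., ., 537, ., 572, 743, 947, 471, ., ., 150]

11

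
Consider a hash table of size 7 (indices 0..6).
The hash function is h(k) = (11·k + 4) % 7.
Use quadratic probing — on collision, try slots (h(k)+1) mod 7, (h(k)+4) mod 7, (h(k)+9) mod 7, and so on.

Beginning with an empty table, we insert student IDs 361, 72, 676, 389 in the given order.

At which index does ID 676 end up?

Insert 361: h=6, slot 6 empty => index 6.
Insert 72: h=5, slot 5 empty => index 5.
Insert 676: h=6, slot 6 occupied => index 0.
Insert 389: h=6, slots 6,0 occupied => index 3.
Table: [676, —, —, 389, —, 72, 361]

0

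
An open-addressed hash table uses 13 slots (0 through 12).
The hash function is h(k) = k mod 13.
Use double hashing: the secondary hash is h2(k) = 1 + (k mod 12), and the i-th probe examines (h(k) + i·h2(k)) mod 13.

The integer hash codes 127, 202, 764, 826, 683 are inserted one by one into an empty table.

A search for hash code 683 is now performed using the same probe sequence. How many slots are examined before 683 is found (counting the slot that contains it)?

Insert 127: h=10, slot 10 empty => index 10.
Insert 202: h=7, slot 7 empty => index 7.
Insert 764: h=10, h2=9, slot 10 occupied => index 6.
Insert 826: h=7, h2=11, slot 7 occupied => index 5.
Insert 683: h=7, h2=12, slots 7,6,5 occupied => index 4.
Table: [_, _, _, _, 683, 826, 764, 202, _, _, 127, _, _]
Lookup 683: h=7, h2=12, probe 7,6,5,4 → found at 4.

4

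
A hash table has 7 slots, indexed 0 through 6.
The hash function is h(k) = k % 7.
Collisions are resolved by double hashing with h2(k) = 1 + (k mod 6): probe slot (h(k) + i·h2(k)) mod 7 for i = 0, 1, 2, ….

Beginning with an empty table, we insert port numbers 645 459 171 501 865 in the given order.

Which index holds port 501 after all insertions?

5

645: h=1 => slot 1
459: h=4 => slot 4
171: h=3 => slot 3
501: h=4, h2=4, probe 4,1,5 => slot 5
865: h=4, h2=2, probe 4,6 => slot 6
Table: [—, 645, —, 171, 459, 501, 865]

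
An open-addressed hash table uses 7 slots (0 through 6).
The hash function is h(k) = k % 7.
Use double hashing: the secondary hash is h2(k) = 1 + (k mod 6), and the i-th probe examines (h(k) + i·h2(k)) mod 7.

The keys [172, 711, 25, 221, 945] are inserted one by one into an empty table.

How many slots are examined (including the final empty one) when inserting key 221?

2

Insert 172: h=4, slot 4 empty → index 4.
Insert 711: h=4, h2=4, slot 4 occupied → index 1.
Insert 25: h=4, h2=2, slot 4 occupied → index 6.
Insert 221: h=4, h2=6, slot 4 occupied → index 3.
Insert 945: h=0, slot 0 empty → index 0.
Table: [945, 711, —, 221, 172, —, 25]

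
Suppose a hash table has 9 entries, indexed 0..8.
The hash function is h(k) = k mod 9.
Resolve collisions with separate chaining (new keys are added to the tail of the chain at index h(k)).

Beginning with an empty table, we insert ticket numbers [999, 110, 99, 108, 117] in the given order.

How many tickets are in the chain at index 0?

Insert 999: h=0, bucket 0 empty → new chain.
Insert 110: h=2, bucket 2 empty → new chain.
Insert 99: h=0, bucket 0 nonempty → append to chain.
Insert 108: h=0, bucket 0 nonempty → append to chain.
Insert 117: h=0, bucket 0 nonempty → append to chain.
Final buckets:
0: 999 -> 99 -> 108 -> 117
1: ∅
2: 110
3: ∅
4: ∅
5: ∅
6: ∅
7: ∅
8: ∅

4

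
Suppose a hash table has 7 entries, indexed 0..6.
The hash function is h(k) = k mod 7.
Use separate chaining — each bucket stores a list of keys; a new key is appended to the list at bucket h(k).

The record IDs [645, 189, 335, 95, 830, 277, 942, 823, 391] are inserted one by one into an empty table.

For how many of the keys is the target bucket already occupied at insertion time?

645 -> bucket 1
189 -> bucket 0
335 -> bucket 6
95 -> bucket 4
830 -> bucket 4 (collision)
277 -> bucket 4 (collision)
942 -> bucket 4 (collision)
823 -> bucket 4 (collision)
391 -> bucket 6 (collision)
Final buckets:
0: 189
1: 645
2: _
3: _
4: 95 -> 830 -> 277 -> 942 -> 823
5: _
6: 335 -> 391

5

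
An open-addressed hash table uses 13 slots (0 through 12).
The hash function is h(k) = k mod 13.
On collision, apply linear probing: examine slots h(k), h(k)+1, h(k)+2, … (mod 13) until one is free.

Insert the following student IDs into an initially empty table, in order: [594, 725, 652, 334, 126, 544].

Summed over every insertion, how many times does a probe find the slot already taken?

7

594: h=9 => slot 9
725: h=10 => slot 10
652: h=2 => slot 2
334: h=9, probe 9,10,11 => slot 11
126: h=9, probe 9,10,11,12 => slot 12
544: h=11, probe 11,12,0 => slot 0
Table: [544, ., 652, ., ., ., ., ., ., 594, 725, 334, 126]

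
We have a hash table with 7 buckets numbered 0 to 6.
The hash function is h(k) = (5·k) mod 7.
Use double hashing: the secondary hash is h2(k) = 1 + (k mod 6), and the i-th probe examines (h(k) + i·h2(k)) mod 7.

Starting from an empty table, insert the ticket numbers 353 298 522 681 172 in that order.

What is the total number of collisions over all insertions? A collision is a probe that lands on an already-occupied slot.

Insert 353: h=1, slot 1 empty -> index 1.
Insert 298: h=6, slot 6 empty -> index 6.
Insert 522: h=6, h2=1, slot 6 occupied -> index 0.
Insert 681: h=3, slot 3 empty -> index 3.
Insert 172: h=6, h2=5, slot 6 occupied -> index 4.
Table: [522, 353, ., 681, 172, ., 298]

2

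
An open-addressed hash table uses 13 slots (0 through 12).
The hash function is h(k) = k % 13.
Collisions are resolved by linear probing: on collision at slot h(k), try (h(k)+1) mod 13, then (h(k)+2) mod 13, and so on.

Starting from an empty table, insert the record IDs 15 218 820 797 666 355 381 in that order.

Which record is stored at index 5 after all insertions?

15: h=2 → slot 2
218: h=10 → slot 10
820: h=1 → slot 1
797: h=4 → slot 4
666: h=3 → slot 3
355: h=4, probe 4,5 → slot 5
381: h=4, probe 4,5,6 → slot 6
Table: [∅, 820, 15, 666, 797, 355, 381, ∅, ∅, ∅, 218, ∅, ∅]

355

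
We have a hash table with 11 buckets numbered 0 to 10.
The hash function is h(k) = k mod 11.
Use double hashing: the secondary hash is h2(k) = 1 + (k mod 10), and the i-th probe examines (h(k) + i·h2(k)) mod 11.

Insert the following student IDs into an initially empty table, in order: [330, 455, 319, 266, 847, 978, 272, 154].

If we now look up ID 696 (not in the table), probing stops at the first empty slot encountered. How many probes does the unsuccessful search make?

5

Insert 330: h=0, slot 0 empty => index 0.
Insert 455: h=4, slot 4 empty => index 4.
Insert 319: h=0, h2=10, slot 0 occupied => index 10.
Insert 266: h=2, slot 2 empty => index 2.
Insert 847: h=0, h2=8, slot 0 occupied => index 8.
Insert 978: h=10, h2=9, slots 10,8 occupied => index 6.
Insert 272: h=8, h2=3, slots 8,0 occupied => index 3.
Insert 154: h=0, h2=5, slot 0 occupied => index 5.
Table: [330, —, 266, 272, 455, 154, 978, —, 847, —, 319]
Lookup 696: h=3, h2=7, probe 3,10,6,2,9 → slot 9 empty, not found.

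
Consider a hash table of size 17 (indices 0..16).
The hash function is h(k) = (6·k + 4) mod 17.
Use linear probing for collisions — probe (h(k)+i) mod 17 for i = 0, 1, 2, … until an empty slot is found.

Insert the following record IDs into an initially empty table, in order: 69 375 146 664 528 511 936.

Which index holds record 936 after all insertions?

16

69 hashes to 10; slot 10 is free => place at 10.
375 hashes to 10; 10 taken => place at 11.
146 hashes to 13; slot 13 is free => place at 13.
664 hashes to 10; 10,11 taken => place at 12.
528 hashes to 10; 10,11,12,13 taken => place at 14.
511 hashes to 10; 10,11,12,13,14 taken => place at 15.
936 hashes to 10; 10,11,12,13,14,15 taken => place at 16.
Table: [—, —, —, —, —, —, —, —, —, —, 69, 375, 664, 146, 528, 511, 936]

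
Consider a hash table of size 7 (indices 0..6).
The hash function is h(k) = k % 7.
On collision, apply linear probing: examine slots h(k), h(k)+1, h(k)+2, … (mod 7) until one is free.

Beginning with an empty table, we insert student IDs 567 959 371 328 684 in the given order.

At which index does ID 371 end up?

2

Insert 567: h=0, slot 0 empty -> index 0.
Insert 959: h=0, slot 0 occupied -> index 1.
Insert 371: h=0, slots 0,1 occupied -> index 2.
Insert 328: h=6, slot 6 empty -> index 6.
Insert 684: h=5, slot 5 empty -> index 5.
Table: [567, 959, 371, ., ., 684, 328]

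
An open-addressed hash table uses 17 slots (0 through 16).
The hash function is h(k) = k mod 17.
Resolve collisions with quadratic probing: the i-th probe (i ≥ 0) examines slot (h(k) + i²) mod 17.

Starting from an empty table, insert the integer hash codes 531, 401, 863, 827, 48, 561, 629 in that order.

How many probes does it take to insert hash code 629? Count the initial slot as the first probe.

531 hashes to 4; slot 4 is free => place at 4.
401 hashes to 10; slot 10 is free => place at 10.
863 hashes to 13; slot 13 is free => place at 13.
827 hashes to 11; slot 11 is free => place at 11.
48 hashes to 14; slot 14 is free => place at 14.
561 hashes to 0; slot 0 is free => place at 0.
629 hashes to 0; 0 taken => place at 1.
Table: [561, 629, _, _, 531, _, _, _, _, _, 401, 827, _, 863, 48, _, _]

2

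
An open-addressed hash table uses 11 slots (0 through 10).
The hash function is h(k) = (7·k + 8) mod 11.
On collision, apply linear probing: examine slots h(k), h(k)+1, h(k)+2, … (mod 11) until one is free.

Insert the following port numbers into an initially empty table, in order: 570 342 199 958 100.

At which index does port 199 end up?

6

Insert 570: h=5, slot 5 empty => index 5.
Insert 342: h=4, slot 4 empty => index 4.
Insert 199: h=4, slots 4,5 occupied => index 6.
Insert 958: h=4, slots 4,5,6 occupied => index 7.
Insert 100: h=4, slots 4,5,6,7 occupied => index 8.
Table: [-, -, -, -, 342, 570, 199, 958, 100, -, -]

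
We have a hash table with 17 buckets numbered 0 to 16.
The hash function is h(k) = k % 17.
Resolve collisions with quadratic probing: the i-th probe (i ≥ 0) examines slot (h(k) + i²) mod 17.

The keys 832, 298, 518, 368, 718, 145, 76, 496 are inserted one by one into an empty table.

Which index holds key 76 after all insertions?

832 hashes to 16; slot 16 is free => place at 16.
298 hashes to 9; slot 9 is free => place at 9.
518 hashes to 8; slot 8 is free => place at 8.
368 hashes to 11; slot 11 is free => place at 11.
718 hashes to 4; slot 4 is free => place at 4.
145 hashes to 9; 9 taken => place at 10.
76 hashes to 8; 8,9 taken => place at 12.
496 hashes to 3; slot 3 is free => place at 3.
Table: [—, —, —, 496, 718, —, —, —, 518, 298, 145, 368, 76, —, —, —, 832]

12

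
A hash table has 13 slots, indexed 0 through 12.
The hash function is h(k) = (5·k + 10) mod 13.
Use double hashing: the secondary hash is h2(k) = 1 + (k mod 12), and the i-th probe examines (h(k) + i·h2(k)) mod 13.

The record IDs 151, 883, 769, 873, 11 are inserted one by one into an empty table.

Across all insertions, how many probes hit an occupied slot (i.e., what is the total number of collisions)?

1

151 hashes to 11; slot 11 is free => place at 11.
883 hashes to 5; slot 5 is free => place at 5.
769 hashes to 7; slot 7 is free => place at 7.
873 hashes to 7, h2=10; 7 taken => place at 4.
11 hashes to 0; slot 0 is free => place at 0.
Table: [11, ∅, ∅, ∅, 873, 883, ∅, 769, ∅, ∅, ∅, 151, ∅]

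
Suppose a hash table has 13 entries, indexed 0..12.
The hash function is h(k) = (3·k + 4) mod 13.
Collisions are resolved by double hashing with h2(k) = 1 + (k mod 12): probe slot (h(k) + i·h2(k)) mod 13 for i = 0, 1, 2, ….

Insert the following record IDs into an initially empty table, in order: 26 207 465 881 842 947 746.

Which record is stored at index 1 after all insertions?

Insert 26: h=4, slot 4 empty => index 4.
Insert 207: h=1, slot 1 empty => index 1.
Insert 465: h=8, slot 8 empty => index 8.
Insert 881: h=8, h2=6, slots 8,1 occupied => index 7.
Insert 842: h=8, h2=3, slot 8 occupied => index 11.
Insert 947: h=11, h2=12, slot 11 occupied => index 10.
Insert 746: h=6, slot 6 empty => index 6.
Table: [∅, 207, ∅, ∅, 26, ∅, 746, 881, 465, ∅, 947, 842, ∅]

207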